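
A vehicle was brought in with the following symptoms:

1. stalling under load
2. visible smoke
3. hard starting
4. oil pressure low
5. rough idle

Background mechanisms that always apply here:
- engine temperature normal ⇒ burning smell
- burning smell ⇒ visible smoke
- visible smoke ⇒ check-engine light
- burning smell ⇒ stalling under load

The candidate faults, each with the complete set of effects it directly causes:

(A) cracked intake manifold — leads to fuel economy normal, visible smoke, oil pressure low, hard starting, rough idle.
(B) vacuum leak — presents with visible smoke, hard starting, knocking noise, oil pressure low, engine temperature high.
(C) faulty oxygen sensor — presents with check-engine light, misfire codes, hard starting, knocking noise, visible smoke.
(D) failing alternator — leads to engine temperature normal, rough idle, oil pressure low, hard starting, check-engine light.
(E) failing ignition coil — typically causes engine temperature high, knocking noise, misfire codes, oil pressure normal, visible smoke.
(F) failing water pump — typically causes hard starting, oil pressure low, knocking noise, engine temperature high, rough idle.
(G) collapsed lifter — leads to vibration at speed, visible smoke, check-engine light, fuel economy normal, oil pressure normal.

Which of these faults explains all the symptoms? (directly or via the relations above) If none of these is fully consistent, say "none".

D

Testing each hypothesis:
(A) cracked intake manifold — does not account for stalling under load
(B) vacuum leak — does not account for stalling under load, rough idle
(C) faulty oxygen sensor — does not account for stalling under load, oil pressure low, rough idle
(D) failing alternator — stalling under load match (via engine temperature normal → burning smell → stalling under load); visible smoke match (via engine temperature normal → burning smell → visible smoke); hard starting match; oil pressure low match; rough idle match
(E) failing ignition coil — fails on stalling under load, hard starting, oil pressure low, rough idle (predicts oil pressure normal, not oil pressure low)
(F) failing water pump — stalling under load miss; visible smoke miss; hard starting match; oil pressure low match; rough idle match
(G) collapsed lifter — stalling under load miss; visible smoke match; hard starting miss; oil pressure low miss; rough idle miss
(D) alone accounts for all the evidence.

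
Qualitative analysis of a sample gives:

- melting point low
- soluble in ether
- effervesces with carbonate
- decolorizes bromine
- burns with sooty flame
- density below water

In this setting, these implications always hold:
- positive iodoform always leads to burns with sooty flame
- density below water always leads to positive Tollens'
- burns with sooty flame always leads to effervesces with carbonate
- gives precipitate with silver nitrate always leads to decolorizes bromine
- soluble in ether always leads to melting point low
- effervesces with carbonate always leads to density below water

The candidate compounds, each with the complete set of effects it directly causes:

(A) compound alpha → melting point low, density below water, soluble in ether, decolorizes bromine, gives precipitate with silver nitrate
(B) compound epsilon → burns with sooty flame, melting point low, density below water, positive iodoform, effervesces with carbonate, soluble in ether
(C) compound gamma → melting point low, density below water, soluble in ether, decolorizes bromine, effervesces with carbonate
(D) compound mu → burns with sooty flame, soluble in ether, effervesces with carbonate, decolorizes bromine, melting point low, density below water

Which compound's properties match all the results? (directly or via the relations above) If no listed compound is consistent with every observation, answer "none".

D

For each candidate, compare predicted effects to what was observed:
(A) compound alpha — does not account for effervesces with carbonate, burns with sooty flame
(B) compound epsilon — melting point low yes; soluble in ether yes; effervesces with carbonate yes; decolorizes bromine NO; burns with sooty flame yes; density below water yes
(C) compound gamma — melting point low yes; soluble in ether yes; effervesces with carbonate yes; decolorizes bromine yes; burns with sooty flame NO; density below water yes
(D) compound mu — accounts for every observation
(D) alone accounts for all the evidence.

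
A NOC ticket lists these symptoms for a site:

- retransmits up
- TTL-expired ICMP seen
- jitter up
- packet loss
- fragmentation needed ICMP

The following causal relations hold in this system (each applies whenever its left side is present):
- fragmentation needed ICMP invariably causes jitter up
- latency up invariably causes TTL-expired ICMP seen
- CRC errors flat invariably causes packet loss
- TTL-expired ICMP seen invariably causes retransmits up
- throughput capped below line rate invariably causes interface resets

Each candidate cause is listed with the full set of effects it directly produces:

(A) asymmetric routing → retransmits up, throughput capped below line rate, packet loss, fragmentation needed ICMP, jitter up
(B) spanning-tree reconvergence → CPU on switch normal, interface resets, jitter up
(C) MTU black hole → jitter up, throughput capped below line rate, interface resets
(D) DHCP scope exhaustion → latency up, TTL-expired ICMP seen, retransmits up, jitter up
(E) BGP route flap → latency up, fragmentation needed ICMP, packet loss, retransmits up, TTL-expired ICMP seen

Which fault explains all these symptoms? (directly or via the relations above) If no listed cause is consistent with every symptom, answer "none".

E

Testing each hypothesis:
(A) asymmetric routing — retransmits up yes; TTL-expired ICMP seen NO; jitter up yes; packet loss yes; fragmentation needed ICMP yes
(B) spanning-tree reconvergence — retransmits up NO; TTL-expired ICMP seen NO; jitter up yes; packet loss NO; fragmentation needed ICMP NO
(C) MTU black hole — retransmits up NO; TTL-expired ICMP seen NO; jitter up yes; packet loss NO; fragmentation needed ICMP NO
(D) DHCP scope exhaustion — does not account for packet loss, fragmentation needed ICMP
(E) BGP route flap — retransmits up yes; TTL-expired ICMP seen yes; jitter up yes (via fragmentation needed ICMP → jitter up); packet loss yes; fragmentation needed ICMP yes
(E) is the only candidate with no mismatches.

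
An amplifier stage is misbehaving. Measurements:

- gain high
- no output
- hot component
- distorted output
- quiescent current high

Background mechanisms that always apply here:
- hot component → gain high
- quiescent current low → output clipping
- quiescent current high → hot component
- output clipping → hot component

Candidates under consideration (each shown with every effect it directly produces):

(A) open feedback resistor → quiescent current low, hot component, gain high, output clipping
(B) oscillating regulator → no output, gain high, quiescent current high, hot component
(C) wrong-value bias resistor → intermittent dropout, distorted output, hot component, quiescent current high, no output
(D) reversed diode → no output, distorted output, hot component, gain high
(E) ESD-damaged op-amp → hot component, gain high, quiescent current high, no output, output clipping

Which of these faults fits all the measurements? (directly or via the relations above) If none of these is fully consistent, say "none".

C

Checking each candidate against the observations:
(A) open feedback resistor — fails on no output, distorted output, quiescent current high (predicts quiescent current low, not quiescent current high)
(B) oscillating regulator — does not account for distorted output
(C) wrong-value bias resistor — gain high ✓ (by hot component → gain high); no output ✓; hot component ✓; distorted output ✓; quiescent current high ✓
(D) reversed diode — does not account for quiescent current high
(E) ESD-damaged op-amp — does not account for distorted output
Only (C) is consistent with every observation.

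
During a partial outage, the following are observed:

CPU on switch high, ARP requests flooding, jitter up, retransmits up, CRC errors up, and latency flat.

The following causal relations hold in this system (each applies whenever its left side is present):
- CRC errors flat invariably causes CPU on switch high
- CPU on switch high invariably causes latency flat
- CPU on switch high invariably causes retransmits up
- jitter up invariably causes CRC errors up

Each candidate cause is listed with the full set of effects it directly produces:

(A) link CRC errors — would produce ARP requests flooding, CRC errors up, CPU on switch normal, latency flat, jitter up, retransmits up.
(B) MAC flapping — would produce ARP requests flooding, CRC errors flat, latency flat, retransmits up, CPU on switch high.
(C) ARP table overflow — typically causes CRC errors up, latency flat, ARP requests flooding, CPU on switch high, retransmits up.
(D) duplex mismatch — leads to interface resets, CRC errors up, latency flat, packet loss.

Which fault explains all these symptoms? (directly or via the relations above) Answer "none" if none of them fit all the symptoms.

Per-candidate check:
(A) link CRC errors — CPU on switch high miss; ARP requests flooding match; jitter up match; retransmits up match; CRC errors up match; latency flat match
(B) MAC flapping — CPU on switch high match; ARP requests flooding match; jitter up miss; retransmits up match; CRC errors up miss; latency flat match
(C) ARP table overflow — does not account for jitter up
(D) duplex mismatch — does not account for CPU on switch high, ARP requests flooding, jitter up, retransmits up
Every candidate fails on at least one observation.

none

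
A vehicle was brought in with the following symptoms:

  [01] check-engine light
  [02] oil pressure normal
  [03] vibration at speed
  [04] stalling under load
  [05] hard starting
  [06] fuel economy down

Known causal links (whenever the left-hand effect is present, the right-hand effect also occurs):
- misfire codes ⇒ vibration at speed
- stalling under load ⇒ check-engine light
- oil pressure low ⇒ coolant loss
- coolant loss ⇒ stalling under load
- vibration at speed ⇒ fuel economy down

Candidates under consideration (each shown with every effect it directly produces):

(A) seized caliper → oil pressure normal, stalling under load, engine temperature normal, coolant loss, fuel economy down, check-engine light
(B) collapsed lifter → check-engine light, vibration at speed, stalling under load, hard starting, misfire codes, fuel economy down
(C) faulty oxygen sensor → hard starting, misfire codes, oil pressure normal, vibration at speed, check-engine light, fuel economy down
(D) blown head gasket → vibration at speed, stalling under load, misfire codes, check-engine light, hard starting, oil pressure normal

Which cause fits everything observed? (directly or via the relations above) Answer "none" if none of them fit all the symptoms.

D

For each candidate, compare predicted effects to what was observed:
(A) seized caliper — check-engine light match; oil pressure normal match; vibration at speed miss; stalling under load match; hard starting miss; fuel economy down match
(B) collapsed lifter — check-engine light match; oil pressure normal miss; vibration at speed match; stalling under load match; hard starting match; fuel economy down match
(C) faulty oxygen sensor — check-engine light match; oil pressure normal match; vibration at speed match; stalling under load miss; hard starting match; fuel economy down match
(D) blown head gasket — accounts for every observation (fuel economy down by vibration at speed → fuel economy down)
(D) alone accounts for all the evidence.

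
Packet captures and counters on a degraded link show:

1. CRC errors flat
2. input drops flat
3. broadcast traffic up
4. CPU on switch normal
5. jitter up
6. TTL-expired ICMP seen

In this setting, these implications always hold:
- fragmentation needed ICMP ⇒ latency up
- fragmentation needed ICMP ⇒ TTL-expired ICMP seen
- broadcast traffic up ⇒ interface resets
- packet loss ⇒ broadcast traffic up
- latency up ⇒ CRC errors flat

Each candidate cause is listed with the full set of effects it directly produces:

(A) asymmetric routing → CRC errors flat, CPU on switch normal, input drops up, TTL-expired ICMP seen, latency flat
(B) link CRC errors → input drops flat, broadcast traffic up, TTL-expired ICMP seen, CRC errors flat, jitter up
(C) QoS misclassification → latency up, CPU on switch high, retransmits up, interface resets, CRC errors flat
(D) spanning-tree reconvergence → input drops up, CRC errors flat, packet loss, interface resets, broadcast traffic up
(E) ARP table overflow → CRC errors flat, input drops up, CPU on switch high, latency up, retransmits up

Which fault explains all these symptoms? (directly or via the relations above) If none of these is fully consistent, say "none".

none

Per-candidate check:
(A) asymmetric routing — fails on input drops flat, broadcast traffic up, jitter up (predicts input drops up, not input drops flat)
(B) link CRC errors — CRC errors flat ✓; input drops flat ✓; broadcast traffic up ✓; CPU on switch normal ✗; jitter up ✓; TTL-expired ICMP seen ✓
(C) QoS misclassification — CRC errors flat ✓; input drops flat ✗; broadcast traffic up ✗; CPU on switch normal ✗; jitter up ✗; TTL-expired ICMP seen ✗
(D) spanning-tree reconvergence — fails on input drops flat, CPU on switch normal, jitter up, TTL-expired ICMP seen (predicts input drops up, not input drops flat)
(E) ARP table overflow — fails on input drops flat, broadcast traffic up, CPU on switch normal, jitter up, TTL-expired ICMP seen (predicts input drops up, not input drops flat; predicts CPU on switch high, not CPU on switch normal)
No candidate is consistent with all observations.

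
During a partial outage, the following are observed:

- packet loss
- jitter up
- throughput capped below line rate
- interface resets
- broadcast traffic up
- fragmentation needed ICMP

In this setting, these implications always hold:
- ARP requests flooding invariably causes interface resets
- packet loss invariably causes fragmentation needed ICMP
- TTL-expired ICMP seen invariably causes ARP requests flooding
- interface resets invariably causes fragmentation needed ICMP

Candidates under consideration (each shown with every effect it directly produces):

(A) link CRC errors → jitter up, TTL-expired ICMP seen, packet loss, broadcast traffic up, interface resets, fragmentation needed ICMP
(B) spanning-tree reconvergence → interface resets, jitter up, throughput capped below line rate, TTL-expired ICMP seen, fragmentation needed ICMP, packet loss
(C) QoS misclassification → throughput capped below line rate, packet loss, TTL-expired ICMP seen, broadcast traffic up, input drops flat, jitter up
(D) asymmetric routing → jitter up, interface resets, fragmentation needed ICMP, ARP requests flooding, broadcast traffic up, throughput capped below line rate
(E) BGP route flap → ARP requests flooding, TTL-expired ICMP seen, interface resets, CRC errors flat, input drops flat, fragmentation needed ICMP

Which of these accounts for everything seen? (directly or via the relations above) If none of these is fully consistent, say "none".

C

For each candidate, compare predicted effects to what was observed:
(A) link CRC errors — packet loss match; jitter up match; throughput capped below line rate miss; interface resets match; broadcast traffic up match; fragmentation needed ICMP match
(B) spanning-tree reconvergence — packet loss match; jitter up match; throughput capped below line rate match; interface resets match; broadcast traffic up miss; fragmentation needed ICMP match
(C) QoS misclassification — accounts for every observation (interface resets through TTL-expired ICMP seen → ARP requests flooding → interface resets)
(D) asymmetric routing — does not account for packet loss
(E) BGP route flap — does not account for packet loss, jitter up, throughput capped below line rate, broadcast traffic up
(C) is the only candidate with no mismatches.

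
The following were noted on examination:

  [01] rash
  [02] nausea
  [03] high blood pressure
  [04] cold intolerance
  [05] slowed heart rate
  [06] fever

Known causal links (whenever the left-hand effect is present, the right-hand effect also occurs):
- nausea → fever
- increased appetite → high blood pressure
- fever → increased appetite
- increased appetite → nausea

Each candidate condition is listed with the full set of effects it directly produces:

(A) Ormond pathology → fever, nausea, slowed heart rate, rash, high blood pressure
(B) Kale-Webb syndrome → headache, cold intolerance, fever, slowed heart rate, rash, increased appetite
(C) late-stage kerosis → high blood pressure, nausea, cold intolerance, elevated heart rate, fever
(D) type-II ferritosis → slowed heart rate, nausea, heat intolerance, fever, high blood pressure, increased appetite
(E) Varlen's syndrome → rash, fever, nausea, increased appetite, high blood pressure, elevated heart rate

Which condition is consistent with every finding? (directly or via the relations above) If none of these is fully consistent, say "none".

Per-candidate check:
(A) Ormond pathology — rash +; nausea +; high blood pressure +; cold intolerance -; slowed heart rate +; fever +
(B) Kale-Webb syndrome — rash +; nausea + (via increased appetite → nausea); high blood pressure + (via increased appetite → high blood pressure); cold intolerance +; slowed heart rate +; fever +
(C) late-stage kerosis — fails on rash, slowed heart rate (predicts elevated heart rate, not slowed heart rate)
(D) type-II ferritosis — rash -; nausea +; high blood pressure +; cold intolerance -; slowed heart rate +; fever +
(E) Varlen's syndrome — rash +; nausea +; high blood pressure +; cold intolerance -; slowed heart rate -; fever +
(B) alone accounts for all the evidence.

B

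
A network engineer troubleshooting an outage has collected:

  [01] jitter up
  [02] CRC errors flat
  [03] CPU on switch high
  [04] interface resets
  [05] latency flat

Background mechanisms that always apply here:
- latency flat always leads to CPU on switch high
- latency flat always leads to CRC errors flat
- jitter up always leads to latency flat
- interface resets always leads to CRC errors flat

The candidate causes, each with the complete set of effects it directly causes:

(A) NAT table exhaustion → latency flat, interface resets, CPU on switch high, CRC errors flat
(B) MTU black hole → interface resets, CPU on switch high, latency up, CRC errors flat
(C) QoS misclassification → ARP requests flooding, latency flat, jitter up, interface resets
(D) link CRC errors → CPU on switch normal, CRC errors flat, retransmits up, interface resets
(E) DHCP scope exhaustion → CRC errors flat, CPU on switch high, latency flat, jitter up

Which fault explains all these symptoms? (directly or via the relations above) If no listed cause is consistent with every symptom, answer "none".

C

Testing each hypothesis:
(A) NAT table exhaustion — jitter up ✗; CRC errors flat ✓; CPU on switch high ✓; interface resets ✓; latency flat ✓
(B) MTU black hole — jitter up ✗; CRC errors flat ✓; CPU on switch high ✓; interface resets ✓; latency flat ✗
(C) QoS misclassification — accounts for every observation (CRC errors flat by latency flat → CRC errors flat)
(D) link CRC errors — jitter up ✗; CRC errors flat ✓; CPU on switch high ✗; interface resets ✓; latency flat ✗
(E) DHCP scope exhaustion — jitter up ✓; CRC errors flat ✓; CPU on switch high ✓; interface resets ✗; latency flat ✓
(C) alone accounts for all the evidence.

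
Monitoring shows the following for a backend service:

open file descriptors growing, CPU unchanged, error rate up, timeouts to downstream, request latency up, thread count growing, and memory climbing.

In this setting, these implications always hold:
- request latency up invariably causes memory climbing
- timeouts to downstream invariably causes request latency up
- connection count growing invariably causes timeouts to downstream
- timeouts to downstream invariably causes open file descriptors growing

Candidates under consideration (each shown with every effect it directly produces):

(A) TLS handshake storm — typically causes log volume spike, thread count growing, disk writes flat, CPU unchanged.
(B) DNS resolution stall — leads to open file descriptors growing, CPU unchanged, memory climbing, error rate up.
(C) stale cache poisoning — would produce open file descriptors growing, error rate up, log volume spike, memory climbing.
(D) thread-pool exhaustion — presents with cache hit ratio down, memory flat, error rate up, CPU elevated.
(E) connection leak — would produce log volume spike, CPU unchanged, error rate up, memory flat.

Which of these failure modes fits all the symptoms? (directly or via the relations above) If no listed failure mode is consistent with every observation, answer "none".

Per-candidate check:
(A) TLS handshake storm — does not account for open file descriptors growing, error rate up, timeouts to downstream, request latency up, memory climbing
(B) DNS resolution stall — does not account for timeouts to downstream, request latency up, thread count growing
(C) stale cache poisoning — open file descriptors growing +; CPU unchanged -; error rate up +; timeouts to downstream -; request latency up -; thread count growing -; memory climbing +
(D) thread-pool exhaustion — open file descriptors growing -; CPU unchanged -; error rate up +; timeouts to downstream -; request latency up -; thread count growing -; memory climbing -
(E) connection leak — fails on open file descriptors growing, timeouts to downstream, request latency up, thread count growing, memory climbing (predicts memory flat, not memory climbing)
No candidate is consistent with all observations.

none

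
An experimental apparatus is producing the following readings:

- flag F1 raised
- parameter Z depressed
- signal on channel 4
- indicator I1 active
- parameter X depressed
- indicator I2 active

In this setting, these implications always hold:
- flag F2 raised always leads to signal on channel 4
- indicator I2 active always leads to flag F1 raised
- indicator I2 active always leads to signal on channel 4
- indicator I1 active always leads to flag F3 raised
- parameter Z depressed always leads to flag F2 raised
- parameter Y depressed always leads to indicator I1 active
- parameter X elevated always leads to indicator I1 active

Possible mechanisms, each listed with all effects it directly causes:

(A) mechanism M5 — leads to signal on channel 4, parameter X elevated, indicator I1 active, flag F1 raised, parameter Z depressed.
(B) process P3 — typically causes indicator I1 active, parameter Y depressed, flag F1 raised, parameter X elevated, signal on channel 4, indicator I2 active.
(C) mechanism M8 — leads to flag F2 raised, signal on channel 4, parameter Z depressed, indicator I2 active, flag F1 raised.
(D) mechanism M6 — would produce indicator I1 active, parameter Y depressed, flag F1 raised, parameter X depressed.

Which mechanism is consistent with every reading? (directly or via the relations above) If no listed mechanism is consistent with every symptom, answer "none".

Testing each hypothesis:
(A) mechanism M5 — flag F1 raised yes; parameter Z depressed yes; signal on channel 4 yes; indicator I1 active yes; parameter X depressed NO; indicator I2 active NO
(B) process P3 — fails on parameter Z depressed, parameter X depressed (predicts parameter X elevated, not parameter X depressed)
(C) mechanism M8 — flag F1 raised yes; parameter Z depressed yes; signal on channel 4 yes; indicator I1 active NO; parameter X depressed NO; indicator I2 active yes
(D) mechanism M6 — flag F1 raised yes; parameter Z depressed NO; signal on channel 4 NO; indicator I1 active yes; parameter X depressed yes; indicator I2 active NO
None of the listed candidates fits everything.

none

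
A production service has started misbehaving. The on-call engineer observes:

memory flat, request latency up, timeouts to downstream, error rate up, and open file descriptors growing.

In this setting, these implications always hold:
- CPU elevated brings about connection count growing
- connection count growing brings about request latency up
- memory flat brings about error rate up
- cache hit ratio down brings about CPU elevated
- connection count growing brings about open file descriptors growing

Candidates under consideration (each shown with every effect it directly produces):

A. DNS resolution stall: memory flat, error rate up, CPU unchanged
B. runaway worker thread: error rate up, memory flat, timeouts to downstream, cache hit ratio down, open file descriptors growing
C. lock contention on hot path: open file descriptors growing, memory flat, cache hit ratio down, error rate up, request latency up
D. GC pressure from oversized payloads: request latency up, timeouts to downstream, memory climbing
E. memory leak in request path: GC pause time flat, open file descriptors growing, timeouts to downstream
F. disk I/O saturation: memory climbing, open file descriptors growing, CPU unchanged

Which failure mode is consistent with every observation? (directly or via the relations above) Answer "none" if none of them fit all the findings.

For each candidate, compare predicted effects to what was observed:
(A) DNS resolution stall — memory flat match; request latency up miss; timeouts to downstream miss; error rate up match; open file descriptors growing miss
(B) runaway worker thread — accounts for every observation (request latency up via cache hit ratio down → CPU elevated → connection count growing → request latency up)
(C) lock contention on hot path — memory flat match; request latency up match; timeouts to downstream miss; error rate up match; open file descriptors growing match
(D) GC pressure from oversized payloads — fails on memory flat, error rate up, open file descriptors growing (predicts memory climbing, not memory flat)
(E) memory leak in request path — does not account for memory flat, request latency up, error rate up
(F) disk I/O saturation — memory flat miss; request latency up miss; timeouts to downstream miss; error rate up miss; open file descriptors growing match
(B) is the only candidate with no mismatches.

B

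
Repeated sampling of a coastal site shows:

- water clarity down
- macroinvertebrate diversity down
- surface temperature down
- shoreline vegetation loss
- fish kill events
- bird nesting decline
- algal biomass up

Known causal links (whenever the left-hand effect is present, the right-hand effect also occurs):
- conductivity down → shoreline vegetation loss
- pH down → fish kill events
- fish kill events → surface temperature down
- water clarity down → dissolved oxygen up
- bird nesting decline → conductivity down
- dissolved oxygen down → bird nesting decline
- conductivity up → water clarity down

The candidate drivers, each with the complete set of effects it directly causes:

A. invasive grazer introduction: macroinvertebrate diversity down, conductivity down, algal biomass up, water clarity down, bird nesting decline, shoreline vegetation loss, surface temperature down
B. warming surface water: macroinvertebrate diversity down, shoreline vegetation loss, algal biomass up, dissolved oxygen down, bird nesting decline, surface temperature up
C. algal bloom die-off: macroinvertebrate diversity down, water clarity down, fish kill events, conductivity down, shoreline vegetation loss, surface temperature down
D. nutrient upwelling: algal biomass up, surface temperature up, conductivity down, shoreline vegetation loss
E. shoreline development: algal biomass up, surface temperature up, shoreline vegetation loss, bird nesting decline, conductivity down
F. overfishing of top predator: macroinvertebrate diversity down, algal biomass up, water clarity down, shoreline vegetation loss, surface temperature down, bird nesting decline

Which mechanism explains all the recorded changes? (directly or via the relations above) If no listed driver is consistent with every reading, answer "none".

For each candidate, compare predicted effects to what was observed:
(A) invasive grazer introduction — does not account for fish kill events
(B) warming surface water — water clarity down ✗; macroinvertebrate diversity down ✓; surface temperature down ✗; shoreline vegetation loss ✓; fish kill events ✗; bird nesting decline ✓; algal biomass up ✓
(C) algal bloom die-off — does not account for bird nesting decline, algal biomass up
(D) nutrient upwelling — water clarity down ✗; macroinvertebrate diversity down ✗; surface temperature down ✗; shoreline vegetation loss ✓; fish kill events ✗; bird nesting decline ✗; algal biomass up ✓
(E) shoreline development — fails on water clarity down, macroinvertebrate diversity down, surface temperature down, fish kill events (predicts surface temperature up, not surface temperature down)
(F) overfishing of top predator — water clarity down ✓; macroinvertebrate diversity down ✓; surface temperature down ✓; shoreline vegetation loss ✓; fish kill events ✗; bird nesting decline ✓; algal biomass up ✓
No candidate is consistent with all observations.

none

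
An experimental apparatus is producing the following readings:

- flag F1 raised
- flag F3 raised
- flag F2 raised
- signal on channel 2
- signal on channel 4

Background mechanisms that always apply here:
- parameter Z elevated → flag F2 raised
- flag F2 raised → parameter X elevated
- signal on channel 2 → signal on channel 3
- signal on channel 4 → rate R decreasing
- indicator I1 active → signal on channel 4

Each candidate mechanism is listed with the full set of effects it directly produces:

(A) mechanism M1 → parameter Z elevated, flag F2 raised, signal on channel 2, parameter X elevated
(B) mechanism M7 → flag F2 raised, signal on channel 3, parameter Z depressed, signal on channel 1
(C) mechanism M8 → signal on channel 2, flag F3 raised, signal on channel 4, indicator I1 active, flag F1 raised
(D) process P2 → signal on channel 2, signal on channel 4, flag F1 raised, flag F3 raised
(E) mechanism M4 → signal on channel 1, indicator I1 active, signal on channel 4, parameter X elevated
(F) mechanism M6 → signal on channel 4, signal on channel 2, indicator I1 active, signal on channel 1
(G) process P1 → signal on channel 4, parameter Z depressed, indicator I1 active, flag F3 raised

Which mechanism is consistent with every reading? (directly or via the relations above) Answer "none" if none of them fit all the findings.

none

Per-candidate check:
(A) mechanism M1 — does not account for flag F1 raised, flag F3 raised, signal on channel 4
(B) mechanism M7 — flag F1 raised miss; flag F3 raised miss; flag F2 raised match; signal on channel 2 miss; signal on channel 4 miss
(C) mechanism M8 — does not account for flag F2 raised
(D) process P2 — flag F1 raised match; flag F3 raised match; flag F2 raised miss; signal on channel 2 match; signal on channel 4 match
(E) mechanism M4 — flag F1 raised miss; flag F3 raised miss; flag F2 raised miss; signal on channel 2 miss; signal on channel 4 match
(F) mechanism M6 — does not account for flag F1 raised, flag F3 raised, flag F2 raised
(G) process P1 — flag F1 raised miss; flag F3 raised match; flag F2 raised miss; signal on channel 2 miss; signal on channel 4 match
Every candidate fails on at least one observation.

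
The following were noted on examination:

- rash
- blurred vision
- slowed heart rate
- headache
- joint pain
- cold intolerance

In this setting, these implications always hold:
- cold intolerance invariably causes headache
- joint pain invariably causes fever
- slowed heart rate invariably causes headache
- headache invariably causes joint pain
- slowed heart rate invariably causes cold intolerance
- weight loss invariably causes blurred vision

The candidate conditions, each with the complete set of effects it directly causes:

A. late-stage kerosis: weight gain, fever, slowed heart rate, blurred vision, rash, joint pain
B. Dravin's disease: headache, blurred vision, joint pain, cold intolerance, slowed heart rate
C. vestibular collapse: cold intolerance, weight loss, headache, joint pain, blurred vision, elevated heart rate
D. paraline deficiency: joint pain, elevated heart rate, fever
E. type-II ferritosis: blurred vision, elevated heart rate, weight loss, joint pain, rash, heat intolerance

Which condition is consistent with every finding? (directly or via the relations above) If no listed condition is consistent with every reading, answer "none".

Per-candidate check:
(A) late-stage kerosis — rash match; blurred vision match; slowed heart rate match; headache match (by slowed heart rate → headache); joint pain match; cold intolerance match (by slowed heart rate → cold intolerance)
(B) Dravin's disease — does not account for rash
(C) vestibular collapse — fails on rash, slowed heart rate (predicts elevated heart rate, not slowed heart rate)
(D) paraline deficiency — rash miss; blurred vision miss; slowed heart rate miss; headache miss; joint pain match; cold intolerance miss
(E) type-II ferritosis — rash match; blurred vision match; slowed heart rate miss; headache miss; joint pain match; cold intolerance miss
(A) is the only candidate with no mismatches.

A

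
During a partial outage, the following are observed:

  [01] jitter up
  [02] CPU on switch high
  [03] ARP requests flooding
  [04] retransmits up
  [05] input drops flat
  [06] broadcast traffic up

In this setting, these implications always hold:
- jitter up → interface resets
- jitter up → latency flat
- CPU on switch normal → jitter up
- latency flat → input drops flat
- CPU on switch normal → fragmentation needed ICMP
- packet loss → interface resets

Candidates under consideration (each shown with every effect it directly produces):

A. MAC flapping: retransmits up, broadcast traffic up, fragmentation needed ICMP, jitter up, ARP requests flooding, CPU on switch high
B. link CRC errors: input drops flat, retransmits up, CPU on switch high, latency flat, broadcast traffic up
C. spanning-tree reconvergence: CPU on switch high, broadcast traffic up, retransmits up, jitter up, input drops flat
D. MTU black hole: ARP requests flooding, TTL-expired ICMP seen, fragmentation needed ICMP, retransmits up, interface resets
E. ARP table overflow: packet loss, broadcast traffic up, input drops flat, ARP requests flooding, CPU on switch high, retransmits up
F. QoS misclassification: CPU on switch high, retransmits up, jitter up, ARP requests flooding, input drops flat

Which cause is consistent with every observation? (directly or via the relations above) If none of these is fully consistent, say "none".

For each candidate, compare predicted effects to what was observed:
(A) MAC flapping — jitter up ✓; CPU on switch high ✓; ARP requests flooding ✓; retransmits up ✓; input drops flat ✓ (via jitter up → latency flat → input drops flat); broadcast traffic up ✓
(B) link CRC errors — jitter up ✗; CPU on switch high ✓; ARP requests flooding ✗; retransmits up ✓; input drops flat ✓; broadcast traffic up ✓
(C) spanning-tree reconvergence — jitter up ✓; CPU on switch high ✓; ARP requests flooding ✗; retransmits up ✓; input drops flat ✓; broadcast traffic up ✓
(D) MTU black hole — jitter up ✗; CPU on switch high ✗; ARP requests flooding ✓; retransmits up ✓; input drops flat ✗; broadcast traffic up ✗
(E) ARP table overflow — does not account for jitter up
(F) QoS misclassification — does not account for broadcast traffic up
(A) is the only candidate with no mismatches.

A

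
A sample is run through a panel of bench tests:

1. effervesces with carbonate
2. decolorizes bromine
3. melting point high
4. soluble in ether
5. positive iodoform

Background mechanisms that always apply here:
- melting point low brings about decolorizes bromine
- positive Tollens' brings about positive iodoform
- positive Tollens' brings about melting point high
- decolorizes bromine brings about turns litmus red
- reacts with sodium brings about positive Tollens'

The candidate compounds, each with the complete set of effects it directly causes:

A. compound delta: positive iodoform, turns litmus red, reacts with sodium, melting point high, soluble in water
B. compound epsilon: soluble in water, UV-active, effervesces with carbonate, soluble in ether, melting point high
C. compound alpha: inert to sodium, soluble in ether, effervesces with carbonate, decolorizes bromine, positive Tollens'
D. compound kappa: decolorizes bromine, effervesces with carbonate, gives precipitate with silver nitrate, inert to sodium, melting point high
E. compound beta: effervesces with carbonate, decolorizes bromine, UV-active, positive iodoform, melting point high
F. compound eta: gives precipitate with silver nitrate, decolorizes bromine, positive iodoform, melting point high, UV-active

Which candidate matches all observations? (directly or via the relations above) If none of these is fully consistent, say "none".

Testing each hypothesis:
(A) compound delta — does not account for effervesces with carbonate, decolorizes bromine, soluble in ether
(B) compound epsilon — effervesces with carbonate ✓; decolorizes bromine ✗; melting point high ✓; soluble in ether ✓; positive iodoform ✗
(C) compound alpha — effervesces with carbonate ✓; decolorizes bromine ✓; melting point high ✓ (through positive Tollens' → melting point high); soluble in ether ✓; positive iodoform ✓ (through positive Tollens' → positive iodoform)
(D) compound kappa — does not account for soluble in ether, positive iodoform
(E) compound beta — effervesces with carbonate ✓; decolorizes bromine ✓; melting point high ✓; soluble in ether ✗; positive iodoform ✓
(F) compound eta — does not account for effervesces with carbonate, soluble in ether
(C) alone accounts for all the evidence.

C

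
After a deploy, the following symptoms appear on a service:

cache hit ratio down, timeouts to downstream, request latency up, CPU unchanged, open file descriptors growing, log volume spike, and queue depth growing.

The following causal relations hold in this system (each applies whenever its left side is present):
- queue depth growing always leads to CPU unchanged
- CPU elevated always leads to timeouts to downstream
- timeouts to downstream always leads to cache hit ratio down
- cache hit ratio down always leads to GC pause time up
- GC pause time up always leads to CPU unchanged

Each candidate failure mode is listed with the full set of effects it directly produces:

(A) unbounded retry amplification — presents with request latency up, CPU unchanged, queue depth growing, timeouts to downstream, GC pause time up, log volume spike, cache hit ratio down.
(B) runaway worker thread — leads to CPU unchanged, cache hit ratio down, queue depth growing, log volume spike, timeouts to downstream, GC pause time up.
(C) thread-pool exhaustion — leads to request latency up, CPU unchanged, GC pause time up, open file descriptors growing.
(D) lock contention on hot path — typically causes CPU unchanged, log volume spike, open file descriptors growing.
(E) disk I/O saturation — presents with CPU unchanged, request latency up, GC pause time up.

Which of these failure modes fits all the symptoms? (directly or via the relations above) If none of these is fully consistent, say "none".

Per-candidate check:
(A) unbounded retry amplification — cache hit ratio down +; timeouts to downstream +; request latency up +; CPU unchanged +; open file descriptors growing -; log volume spike +; queue depth growing +
(B) runaway worker thread — does not account for request latency up, open file descriptors growing
(C) thread-pool exhaustion — does not account for cache hit ratio down, timeouts to downstream, log volume spike, queue depth growing
(D) lock contention on hot path — cache hit ratio down -; timeouts to downstream -; request latency up -; CPU unchanged +; open file descriptors growing +; log volume spike +; queue depth growing -
(E) disk I/O saturation — does not account for cache hit ratio down, timeouts to downstream, open file descriptors growing, log volume spike, queue depth growing
Every candidate fails on at least one observation.

none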